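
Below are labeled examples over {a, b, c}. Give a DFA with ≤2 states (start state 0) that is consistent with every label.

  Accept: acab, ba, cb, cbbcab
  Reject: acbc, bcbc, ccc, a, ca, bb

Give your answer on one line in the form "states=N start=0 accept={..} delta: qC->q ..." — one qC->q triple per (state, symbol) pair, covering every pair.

states=2 start=0 accept={1} delta: 0a->0 0b->1 0c->0 1a->1 1b->0 1c->0

State merging on the prefix tree: take the shortest (then alphabetical) example prefix whose next move is undefined and point that move at state 0, else 1, else 2, ...; a target is out if some Accept/Reject pair would then sit in one state with the same input left (inseparable). If every existing state is out, open a new one.
a: 0a undefined. 0a->0: ok.
b: 0b undefined. 0b->0: no, ba/a meet in 0. Open state 1: 0b->1.
c: 0c undefined. 0c->0: ok.
ba: 1a undefined. 1a->0: no, ba/ccc meet in 0. 1a->1: ok.
bb: 1b undefined. 1b->0: ok.
bc: 1c undefined. 1c->0: ok.
All examples now run through 2 states with every (state, symbol) defined. Accept strings end in {1}, Reject strings end in {0}; accept={1}.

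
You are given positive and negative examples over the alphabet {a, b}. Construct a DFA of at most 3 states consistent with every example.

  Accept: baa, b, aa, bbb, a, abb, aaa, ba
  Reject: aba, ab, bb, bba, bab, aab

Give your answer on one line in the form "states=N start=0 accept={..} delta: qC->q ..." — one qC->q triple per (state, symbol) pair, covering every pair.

states=3 start=0 accept={1} delta: 0a->1 0b->1 1a->1 1b->2 2a->0 2b->1

Grow the machine one transition at a time. Run the examples from 0; the earliest place one falls off (shortest prefix, ties alphabetical) gets sent to the lowest-numbered state that keeps every Accept/Reject pair distinguishable — a pair clashes when both reach the same state with identical unread suffix — and to a fresh state only if none does.
a: 0a undefined. 0a->0: no, b/ab meet in 0 with "b" left. Open state 1: 0a->1.
b: 0b undefined. 0b->0: no, b/bb meet in 0. 0b->1: ok.
aa: 1a undefined. 1a->0: no, baa/bab meet in 1. 1a->1: ok.
ab: 1b undefined. 1b->0: no, baa/aba meet in 1. 1b->1: no, baa/aba meet in 1. Open state 2: 1b->2.
aba: 2a undefined. 2a->0: ok.
abb: 2b undefined. 2b->0: no, bbb/aba meet in 0. 2b->1: ok.
All examples now run through 3 states with every (state, symbol) defined. Accept strings end in {1}, Reject strings end in {0,2}; accept={1}.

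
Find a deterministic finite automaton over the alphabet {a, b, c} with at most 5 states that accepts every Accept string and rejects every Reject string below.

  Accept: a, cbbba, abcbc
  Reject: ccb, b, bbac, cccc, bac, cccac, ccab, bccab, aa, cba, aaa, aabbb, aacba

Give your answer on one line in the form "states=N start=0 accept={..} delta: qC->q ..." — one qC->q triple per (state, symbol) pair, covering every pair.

Fold the examples into a partial DFA from state 0: repeatedly fix the first undefined (state, symbol) met by the shortest-then-alphabetical prefix, trying targets in increasing order and rejecting any under which an Accept and a Reject string meet in one state with the same remainder; add a state when all current targets are rejected. Accepting states are where Accept strings end.
a: 0a undefined. 0a->0: no, a/aa meet in 0. Open state 1: 0a->1.
b: 0b undefined. 0b->0: ok.
c: 0c undefined. 0c->0: no, a/cba meet in 1. 0c->1: ok.
aa: 1a undefined. 1a->0: no, a/aaa meet in 1. 1a->1: no, a/aa meet in 1. Open state 2: 1a->2.
ab: 1b undefined. 1b->0: no, a/cba meet in 1. 1b->1: no, cbbba/aa meet in 2. 1b->2: ok.
cc: 1c undefined. 1c->0: ok.
aaa: 2a undefined. 2a->0: ok.
aab: 2b undefined. 2b->0: ok.
aac: 2c undefined. 2c->0: no, a/aacba meet in 1. 2c->1: no, a/cccac meet in 1. 2c->2: no, a/aacba meet in 1. Open state 3: 2c->3.
aacb: 3b undefined. 3b->0: no, a/aacba meet in 1. 3b->1: no, abcbc/ccb meet in 0. 3b->2: no, abcbc/cccac meet in 3. 3b->3: ok.
aacba: 3a undefined. 3a->0: ok.
abcbc: 3c undefined. 3c->0: no, abcbc/ccb meet in 0. 3c->1: ok.
All examples now run through 4 states with every (state, symbol) defined. Accept strings end in {1}, Reject strings end in {0,2,3}; accept={1}.

states=4 start=0 accept={1} delta: 0a->1 0b->0 0c->1 1a->2 1b->2 1c->0 2a->0 2b->0 2c->3 3a->0 3b->3 3c->1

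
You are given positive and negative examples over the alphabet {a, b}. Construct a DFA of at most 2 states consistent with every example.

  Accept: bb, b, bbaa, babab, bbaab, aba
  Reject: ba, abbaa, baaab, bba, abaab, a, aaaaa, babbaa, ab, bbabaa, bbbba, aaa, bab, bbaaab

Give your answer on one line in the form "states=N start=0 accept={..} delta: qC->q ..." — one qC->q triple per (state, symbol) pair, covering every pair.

State merging on the prefix tree: take the shortest (then alphabetical) example prefix whose next move is undefined and point that move at state 0, else 1, else 2, ...; a target is out if some Accept/Reject pair would then sit in one state with the same input left (inseparable). If every existing state is out, open a new one.
a: 0a undefined. 0a->0: no, b/ab meet in 0 with "b" left. Open state 1: 0a->1.
b: 0b undefined. 0b->0: ok.
aa: 1a undefined. 1a->0: ok.
ab: 1b undefined. 1b->0: no, bb/abbaa meet in 0. 1b->1: ok.
All examples now run through 2 states with every (state, symbol) defined. Accept strings end in {0}, Reject strings end in {1}; accept={0}.

states=2 start=0 accept={0} delta: 0a->1 0b->0 1a->0 1b->1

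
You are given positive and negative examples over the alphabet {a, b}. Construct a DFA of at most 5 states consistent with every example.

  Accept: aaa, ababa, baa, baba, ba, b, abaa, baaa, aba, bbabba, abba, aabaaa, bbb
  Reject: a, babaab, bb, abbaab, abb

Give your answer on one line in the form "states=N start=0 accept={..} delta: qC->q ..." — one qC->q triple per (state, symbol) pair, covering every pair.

State merging on the prefix tree: take the shortest (then alphabetical) example prefix whose next move is undefined and point that move at state 0, else 1, else 2, ...; a target is out if some Accept/Reject pair would then sit in one state with the same input left (inseparable). If every existing state is out, open a new one.
a: 0a undefined. 0a->0: no, aaa/a meet in 0. Open state 1: 0a->1.
b: 0b undefined. 0b->0: no, ba/a meet in 1. 0b->1: no, b/a meet in 1. Open state 2: 0b->2.
aa: 1a undefined. 1a->0: no, aaa/a meet in 1. 1a->1: no, aaa/a meet in 1. 1a->2: ok.
ab: 1b undefined. 1b->0: no, ababa/a meet in 1. 1b->1: ok.
ba: 2a undefined. 2a->0: no, baa/a meet in 1. 2a->1: no, aaa/a meet in 1. 2a->2: ok.
bb: 2b undefined. 2b->0: no, ababa/a meet in 1. 2b->1: no, bbb/a meet in 1. 2b->2: no, aaa/babaab meet in 2. Open state 3: 2b->3.
bba: 3a undefined. 3a->0: ok.
bbb: 3b undefined. 3b->0: ok.
All examples now run through 4 states with every (state, symbol) defined. Accept strings end in {0,2}, Reject strings end in {1,3}; accept={0,2}.

states=4 start=0 accept={0,2} delta: 0a->1 0b->2 1a->2 1b->1 2a->2 2b->3 3a->0 3b->0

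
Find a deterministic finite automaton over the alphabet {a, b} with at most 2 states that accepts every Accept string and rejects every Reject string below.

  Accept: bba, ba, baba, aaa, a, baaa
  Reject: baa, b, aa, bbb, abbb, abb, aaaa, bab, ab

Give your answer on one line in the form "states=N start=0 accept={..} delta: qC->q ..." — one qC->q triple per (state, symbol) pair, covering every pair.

states=2 start=0 accept={1} delta: 0a->1 0b->0 1a->0 1b->0

Grow the machine one transition at a time. Run the examples from 0; the earliest place one falls off (shortest prefix, ties alphabetical) gets sent to the lowest-numbered state that keeps every Accept/Reject pair distinguishable — a pair clashes when both reach the same state with identical unread suffix — and to a fresh state only if none does.
a: 0a undefined. 0a->0: no, aaa/aa meet in 0. Open state 1: 0a->1.
b: 0b undefined. 0b->0: ok.
aa: 1a undefined. 1a->0: ok.
ab: 1b undefined. 1b->0: ok.
All examples now run through 2 states with every (state, symbol) defined. Accept strings end in {1}, Reject strings end in {0}; accept={1}.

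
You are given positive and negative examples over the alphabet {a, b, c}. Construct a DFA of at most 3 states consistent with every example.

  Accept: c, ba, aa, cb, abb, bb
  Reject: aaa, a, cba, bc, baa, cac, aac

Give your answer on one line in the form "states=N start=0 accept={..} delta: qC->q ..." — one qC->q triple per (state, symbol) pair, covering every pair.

states=3 start=0 accept={2} delta: 0a->1 0b->1 0c->2 1a->2 1b->2 1c->0 2a->1 2b->2 2c->0

Fold the examples into a partial DFA from state 0: repeatedly fix the first undefined (state, symbol) met by the shortest-then-alphabetical prefix, trying targets in increasing order and rejecting any under which an Accept and a Reject string meet in one state with the same remainder; add a state when all current targets are rejected. Accepting states are where Accept strings end.
a: 0a undefined. 0a->0: no, c/aac meet in 0 with "c" left. Open state 1: 0a->1.
b: 0b undefined. 0b->0: no, c/bc meet in 0 with "c" left. 0b->1: ok.
c: 0c undefined. 0c->0: no, ba/cba meet in 1 with "a" left. 0c->1: no, c/a meet in 1. Open state 2: 0c->2.
aa: 1a undefined. 1a->0: no, c/aac meet in 2. 1a->1: no, ba/aaa meet in 1. 1a->2: ok.
ab: 1b undefined. 1b->0: no, abb/a meet in 1. 1b->1: no, abb/a meet in 1. 1b->2: ok.
bc: 1c undefined. 1c->0: ok.
ca: 2a undefined. 2a->0: no, c/cac meet in 2. 2a->1: ok.
cb: 2b undefined. 2b->0: no, cb/bc meet in 0. 2b->1: no, c/cba meet in 2. 2b->2: ok.
aac: 2c undefined. 2c->0: ok.
All examples now run through 3 states with every (state, symbol) defined. Accept strings end in {2}, Reject strings end in {0,1}; accept={2}.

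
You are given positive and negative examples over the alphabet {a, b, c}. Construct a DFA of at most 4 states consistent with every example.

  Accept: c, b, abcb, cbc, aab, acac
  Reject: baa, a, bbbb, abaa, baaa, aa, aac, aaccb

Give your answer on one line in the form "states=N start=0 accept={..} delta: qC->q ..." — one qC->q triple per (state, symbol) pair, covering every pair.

states=4 start=0 accept={0,2} delta: 0a->1 0b->2 0c->0 1a->1 1b->0 1c->3 2a->0 2b->3 2c->0 3a->0 3b->2 3c->2

Fold the examples into a partial DFA from state 0: repeatedly fix the first undefined (state, symbol) met by the shortest-then-alphabetical prefix, trying targets in increasing order and rejecting any under which an Accept and a Reject string meet in one state with the same remainder; add a state when all current targets are rejected. Accepting states are where Accept strings end.
a: 0a undefined. 0a->0: no, c/aac meet in 0 with "c" left. Open state 1: 0a->1.
b: 0b undefined. 0b->0: no, b/bbbb meet in 0. 0b->1: no, b/a meet in 1. Open state 2: 0b->2.
c: 0c undefined. 0c->0: ok.
aa: 1a undefined. 1a->0: no, c/aa meet in 0. 1a->1: ok.
ab: 1b undefined. 1b->0: ok.
ac: 1c undefined. 1c->0: no, c/aac meet in 0. 1c->1: no, c/aaccb meet in 0. 1c->2: no, b/aac meet in 2. Open state 3: 1c->3.
ba: 2a undefined. 2a->0: ok.
bb: 2b undefined. 2b->0: no, c/bbbb meet in 0. 2b->1: no, b/bbbb meet in 2. 2b->2: no, b/bbbb meet in 2. 2b->3: ok.
aca: 3a undefined. 3a->0: ok.
bbb: 3b undefined. 3b->0: no, b/bbbb meet in 2. 3b->1: no, c/bbbb meet in 0. 3b->2: ok.
cbc: 2c undefined. 2c->0: ok.
aacc: 3c undefined. 3c->0: no, b/aaccb meet in 2. 3c->1: no, c/aaccb meet in 0. 3c->2: ok.
All examples now run through 4 states with every (state, symbol) defined. Accept strings end in {0,2}, Reject strings end in {1,3}; accept={0,2}.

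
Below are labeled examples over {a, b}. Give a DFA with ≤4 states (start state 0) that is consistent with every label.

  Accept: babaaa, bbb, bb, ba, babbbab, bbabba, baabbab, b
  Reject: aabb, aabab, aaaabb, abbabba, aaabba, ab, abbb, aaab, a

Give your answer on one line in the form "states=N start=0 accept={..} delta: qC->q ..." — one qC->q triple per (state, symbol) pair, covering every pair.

Fold the examples into a partial DFA from state 0: repeatedly fix the first undefined (state, symbol) met by the shortest-then-alphabetical prefix, trying targets in increasing order and rejecting any under which an Accept and a Reject string meet in one state with the same remainder; add a state when all current targets are rejected. Accepting states are where Accept strings end.
a: 0a undefined. 0a->0: no, bbb/abbb meet in 0 with "bbb" left. Open state 1: 0a->1.
b: 0b undefined. 0b->0: no, ba/a meet in 1. 0b->1: no, bb/ab meet in 1 with "b" left. Open state 2: 0b->2.
aa: 1a undefined. 1a->0: no, bb/aabb meet in 2 with "b" left. 1a->1: ok.
ab: 1b undefined. 1b->0: no, bb/abbb meet in 2 with "b" left. 1b->1: ok.
ba: 2a undefined. 2a->0: no, babaaa/aabb meet in 1. 2a->1: no, babaaa/aabb meet in 1. 2a->2: ok.
bb: 2b undefined. 2b->0: no, babaaa/aabb meet in 1. 2b->1: no, babaaa/aabb meet in 1. 2b->2: ok.
All examples now run through 3 states with every (state, symbol) defined. Accept strings end in {2}, Reject strings end in {1}; accept={2}.

states=3 start=0 accept={2} delta: 0a->1 0b->2 1a->1 1b->1 2a->2 2b->2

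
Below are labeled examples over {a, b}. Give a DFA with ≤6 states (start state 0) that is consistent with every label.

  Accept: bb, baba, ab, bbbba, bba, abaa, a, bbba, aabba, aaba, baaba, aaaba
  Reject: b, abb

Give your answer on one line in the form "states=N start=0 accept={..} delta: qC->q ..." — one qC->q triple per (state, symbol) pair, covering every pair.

states=3 start=0 accept={0,1} delta: 0a->1 0b->2 1a->0 1b->0 2a->0 2b->0

Grow the machine one transition at a time. Run the examples from 0; the earliest place one falls off (shortest prefix, ties alphabetical) gets sent to the lowest-numbered state that keeps every Accept/Reject pair distinguishable — a pair clashes when both reach the same state with identical unread suffix — and to a fresh state only if none does.
a: 0a undefined. 0a->0: no, bb/abb meet in 0 with "bb" left. Open state 1: 0a->1.
b: 0b undefined. 0b->0: no, bb/b meet in 0. 0b->1: no, a/b meet in 1. Open state 2: 0b->2.
aa: 1a undefined. 1a->0: ok.
ab: 1b undefined. 1b->0: ok.
ba: 2a undefined. 2a->0: ok.
bb: 2b undefined. 2b->0: ok.
All examples now run through 3 states with every (state, symbol) defined. Accept strings end in {0,1}, Reject strings end in {2}; accept={0,1}.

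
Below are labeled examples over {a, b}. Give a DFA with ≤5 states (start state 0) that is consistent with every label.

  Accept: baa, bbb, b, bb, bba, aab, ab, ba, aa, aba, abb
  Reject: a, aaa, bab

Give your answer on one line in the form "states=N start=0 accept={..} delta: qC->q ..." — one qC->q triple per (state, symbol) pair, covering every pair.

Fold the examples into a partial DFA from state 0: repeatedly fix the first undefined (state, symbol) met by the shortest-then-alphabetical prefix, trying targets in increasing order and rejecting any under which an Accept and a Reject string meet in one state with the same remainder; add a state when all current targets are rejected. Accepting states are where Accept strings end.
a: 0a undefined. 0a->0: no, aa/a meet in 0. Open state 1: 0a->1.
b: 0b undefined. 0b->0: no, bba/a meet in 1. 0b->1: no, baa/aaa meet in 1 with "aa" left. Open state 2: 0b->2.
aa: 1a undefined. 1a->0: ok.
ab: 1b undefined. 1b->0: no, aba/a meet in 1. 1b->1: no, ab/a meet in 1. 1b->2: ok.
ba: 2a undefined. 2a->0: no, baa/a meet in 1. 2a->1: no, b/bab meet in 2. 2a->2: no, bb/bab meet in 2 with "b" left. Open state 3: 2a->3.
bb: 2b undefined. 2b->0: no, bba/a meet in 1. 2b->1: no, bb/a meet in 1. 2b->2: ok.
baa: 3a undefined. 3a->0: ok.
bab: 3b undefined. 3b->0: no, baa/bab meet in 0. 3b->1: ok.
All examples now run through 4 states with every (state, symbol) defined. Accept strings end in {0,2,3}, Reject strings end in {1}; accept={0,2,3}.

states=4 start=0 accept={0,2,3} delta: 0a->1 0b->2 1a->0 1b->2 2a->3 2b->2 3a->0 3b->1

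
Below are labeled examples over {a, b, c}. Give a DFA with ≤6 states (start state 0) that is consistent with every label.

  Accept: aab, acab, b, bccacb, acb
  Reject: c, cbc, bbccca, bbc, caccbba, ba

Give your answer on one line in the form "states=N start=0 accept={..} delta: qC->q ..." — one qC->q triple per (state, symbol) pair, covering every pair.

Grow the machine one transition at a time. Run the examples from 0; the earliest place one falls off (shortest prefix, ties alphabetical) gets sent to the lowest-numbered state that keeps every Accept/Reject pair distinguishable — a pair clashes when both reach the same state with identical unread suffix — and to a fresh state only if none does.
a: 0a undefined. 0a->0: ok.
b: 0b undefined. 0b->0: no, aab/ba meet in 0. Open state 1: 0b->1.
c: 0c undefined. 0c->0: ok.
ba: 1a undefined. 1a->0: ok.
bb: 1b undefined. 1b->0: ok.
bc: 1c undefined. 1c->0: ok.
All examples now run through 2 states with every (state, symbol) defined. Accept strings end in {1}, Reject strings end in {0}; accept={1}.

states=2 start=0 accept={1} delta: 0a->0 0b->1 0c->0 1a->0 1b->0 1c->0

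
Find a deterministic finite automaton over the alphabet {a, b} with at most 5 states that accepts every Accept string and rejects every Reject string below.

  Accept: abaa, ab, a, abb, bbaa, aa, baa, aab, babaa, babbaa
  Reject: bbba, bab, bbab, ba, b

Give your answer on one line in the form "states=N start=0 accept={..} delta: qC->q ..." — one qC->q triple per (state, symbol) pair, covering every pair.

states=3 start=0 accept={1} delta: 0a->1 0b->2 1a->1 1b->1 2a->0 2b->2

Fold the examples into a partial DFA from state 0: repeatedly fix the first undefined (state, symbol) met by the shortest-then-alphabetical prefix, trying targets in increasing order and rejecting any under which an Accept and a Reject string meet in one state with the same remainder; add a state when all current targets are rejected. Accepting states are where Accept strings end.
a: 0a undefined. 0a->0: no, ab/b meet in 0 with "b" left. Open state 1: 0a->1.
b: 0b undefined. 0b->0: no, ab/bab meet in 1 with "b" left. 0b->1: no, a/b meet in 1. Open state 2: 0b->2.
aa: 1a undefined. 1a->0: no, aab/b meet in 2. 1a->1: ok.
ab: 1b undefined. 1b->0: no, abb/b meet in 2. 1b->1: ok.
ba: 2a undefined. 2a->0: ok.
bb: 2b undefined. 2b->0: no, abaa/bbab meet in 1. 2b->1: no, abaa/bbba meet in 1. 2b->2: ok.
All examples now run through 3 states with every (state, symbol) defined. Accept strings end in {1}, Reject strings end in {0,2}; accept={1}.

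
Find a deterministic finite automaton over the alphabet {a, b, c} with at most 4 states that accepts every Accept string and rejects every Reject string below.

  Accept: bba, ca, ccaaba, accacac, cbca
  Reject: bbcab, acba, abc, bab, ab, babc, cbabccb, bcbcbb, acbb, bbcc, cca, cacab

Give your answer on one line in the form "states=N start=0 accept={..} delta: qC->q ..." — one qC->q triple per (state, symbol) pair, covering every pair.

states=4 start=0 accept={0,2} delta: 0a->0 0b->1 0c->2 1a->0 1b->0 1c->1 2a->0 2b->3 2c->3 3a->1 3b->1 3c->0

Grow the machine one transition at a time. Run the examples from 0; the earliest place one falls off (shortest prefix, ties alphabetical) gets sent to the lowest-numbered state that keeps every Accept/Reject pair distinguishable — a pair clashes when both reach the same state with identical unread suffix — and to a fresh state only if none does.
a: 0a undefined. 0a->0: ok.
b: 0b undefined. 0b->0: no, bba/bab meet in 0. Open state 1: 0b->1.
c: 0c undefined. 0c->0: no, ca/cca meet in 0. 0c->1: no, bba/acba meet in 1 with "ba" left. Open state 2: 0c->2.
ba: 1a undefined. 1a->0: ok.
bb: 1b undefined. 1b->0: ok.
bc: 1c undefined. 1c->0: no, bba/abc meet in 0. 1c->1: ok.
ca: 2a undefined. 2a->0: ok.
cb: 2b undefined. 2b->0: no, bba/acba meet in 0. 2b->1: no, bba/acba meet in 0. 2b->2: no, bba/acba meet in 0. Open state 3: 2b->3.
cc: 2c undefined. 2c->0: no, bba/bbcc meet in 0. 2c->1: no, bba/cca meet in 0. 2c->2: no, bba/cca meet in 0. 2c->3: ok.
cba: 3a undefined. 3a->0: no, bba/acba meet in 0. 3a->1: ok.
cbc: 3c undefined. 3c->0: ok.
acbb: 3b undefined. 3b->0: no, bba/cbabccb meet in 0. 3b->1: ok.
All examples now run through 4 states with every (state, symbol) defined. Accept strings end in {0,2}, Reject strings end in {1,3}; accept={0,2}.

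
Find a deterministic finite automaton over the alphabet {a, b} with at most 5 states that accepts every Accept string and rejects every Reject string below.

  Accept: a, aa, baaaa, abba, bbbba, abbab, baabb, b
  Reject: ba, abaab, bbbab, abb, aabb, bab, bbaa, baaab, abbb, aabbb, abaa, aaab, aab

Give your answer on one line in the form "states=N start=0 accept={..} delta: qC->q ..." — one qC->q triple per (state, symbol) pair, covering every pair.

Grow the machine one transition at a time. Run the examples from 0; the earliest place one falls off (shortest prefix, ties alphabetical) gets sent to the lowest-numbered state that keeps every Accept/Reject pair distinguishable — a pair clashes when both reach the same state with identical unread suffix — and to a fresh state only if none does.
a: 0a undefined. 0a->0: no, b/aaab meet in 0 with "b" left. Open state 1: 0a->1.
b: 0b undefined. 0b->0: no, a/ba meet in 1. 0b->1: no, aa/ba meet in 1 with "a" left. Open state 2: 0b->2.
aa: 1a undefined. 1a->0: no, b/aab meet in 2. 1a->1: ok.
ab: 1b undefined. 1b->0: no, a/abaa meet in 1. 1b->1: no, a/abaab meet in 1. 1b->2: no, b/aaab meet in 2. Open state 3: 1b->3.
ba: 2a undefined. 2a->0: no, baabb/abb meet in 3 with "b" left. 2a->1: no, a/ba meet in 1. 2a->2: no, baaaa/ba meet in 2. 2a->3: ok.
bb: 2b undefined. 2b->0: no, a/bbaa meet in 1. 2b->1: no, a/bbaa meet in 1. 2b->2: no, bbbba/ba meet in 3. 2b->3: no, abbab/bbbab meet in 3 with "bab" left. Open state 4: 2b->4.
aba: 3a undefined. 3a->0: no, a/abaa meet in 1. 3a->1: no, a/abaa meet in 1. 3a->2: ok.
abb: 3b undefined. 3b->0: no, baaaa/abbb meet in 2. 3b->1: no, a/abaab meet in 1. 3b->2: no, baaaa/abaab meet in 2. 3b->3: ok.
bba: 4a undefined. 4a->0: no, a/bbaa meet in 1. 4a->1: no, a/bbaa meet in 1. 4a->2: ok.
bbb: 4b undefined. 4b->0: no, bbbba/ba meet in 3. 4b->1: ok.
All examples now run through 5 states with every (state, symbol) defined. Accept strings end in {1,2,4}, Reject strings end in {3}; accept={1,2,4}.

states=5 start=0 accept={1,2,4} delta: 0a->1 0b->2 1a->1 1b->3 2a->3 2b->4 3a->2 3b->3 4a->2 4b->1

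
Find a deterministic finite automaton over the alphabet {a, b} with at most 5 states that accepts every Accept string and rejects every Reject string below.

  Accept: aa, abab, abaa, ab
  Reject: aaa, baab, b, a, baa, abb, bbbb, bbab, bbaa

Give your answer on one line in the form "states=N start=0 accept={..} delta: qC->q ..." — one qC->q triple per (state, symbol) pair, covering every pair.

states=3 start=0 accept={0} delta: 0a->1 0b->2 1a->0 1b->0 2a->2 2b->1

Grow the machine one transition at a time. Run the examples from 0; the earliest place one falls off (shortest prefix, ties alphabetical) gets sent to the lowest-numbered state that keeps every Accept/Reject pair distinguishable — a pair clashes when both reach the same state with identical unread suffix — and to a fresh state only if none does.
a: 0a undefined. 0a->0: no, aa/aaa meet in 0. Open state 1: 0a->1.
b: 0b undefined. 0b->0: no, aa/baa meet in 1 with "a" left. 0b->1: no, abab/bbab meet in 1 with "bab" left. Open state 2: 0b->2.
aa: 1a undefined. 1a->0: ok.
ab: 1b undefined. 1b->0: ok.
ba: 2a undefined. 2a->0: no, aa/baab meet in 0. 2a->1: no, aa/baa meet in 0. 2a->2: ok.
bb: 2b undefined. 2b->0: no, aa/baab meet in 0. 2b->1: ok.
All examples now run through 3 states with every (state, symbol) defined. Accept strings end in {0}, Reject strings end in {1,2}; accept={0}.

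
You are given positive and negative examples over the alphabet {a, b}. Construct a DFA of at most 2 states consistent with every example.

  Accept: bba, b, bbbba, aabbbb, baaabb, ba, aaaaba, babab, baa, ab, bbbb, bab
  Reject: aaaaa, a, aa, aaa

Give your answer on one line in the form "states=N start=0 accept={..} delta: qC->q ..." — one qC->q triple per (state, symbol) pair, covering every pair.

states=2 start=0 accept={1} delta: 0a->0 0b->1 1a->1 1b->1

Grow the machine one transition at a time. Run the examples from 0; the earliest place one falls off (shortest prefix, ties alphabetical) gets sent to the lowest-numbered state that keeps every Accept/Reject pair distinguishable — a pair clashes when both reach the same state with identical unread suffix — and to a fresh state only if none does.
a: 0a undefined. 0a->0: ok.
b: 0b undefined. 0b->0: no, bba/aaaaa meet in 0. Open state 1: 0b->1.
ba: 1a undefined. 1a->0: no, ba/aaaaa meet in 0. 1a->1: ok.
bb: 1b undefined. 1b->0: no, bba/aaaaa meet in 0. 1b->1: ok.
All examples now run through 2 states with every (state, symbol) defined. Accept strings end in {1}, Reject strings end in {0}; accept={1}.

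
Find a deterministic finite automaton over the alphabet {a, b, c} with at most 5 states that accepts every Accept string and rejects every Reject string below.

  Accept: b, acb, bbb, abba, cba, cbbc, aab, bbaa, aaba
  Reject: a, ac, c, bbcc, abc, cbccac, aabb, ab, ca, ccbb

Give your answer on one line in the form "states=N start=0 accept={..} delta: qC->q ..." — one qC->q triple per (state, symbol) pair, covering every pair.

Grow the machine one transition at a time. Run the examples from 0; the earliest place one falls off (shortest prefix, ties alphabetical) gets sent to the lowest-numbered state that keeps every Accept/Reject pair distinguishable — a pair clashes when both reach the same state with identical unread suffix — and to a fresh state only if none does.
a: 0a undefined. 0a->0: no, b/ab meet in 0 with "b" left. Open state 1: 0a->1.
b: 0b undefined. 0b->0: ok.
c: 0c undefined. 0c->0: no, b/c meet in 0. 0c->1: no, bbaa/ca meet in 1 with "a" left. Open state 2: 0c->2.
aa: 1a undefined. 1a->0: no, b/aabb meet in 0. 1a->1: no, aab/ab meet in 1 with "b" left. 1a->2: no, bbaa/c meet in 2. Open state 3: 1a->3.
ab: 1b undefined. 1b->0: no, b/ab meet in 0. 1b->1: ok.
ac: 1c undefined. 1c->0: no, b/ac meet in 0. 1c->1: no, acb/a meet in 1. 1c->2: ok.
ca: 2a undefined. 2a->0: no, b/ca meet in 0. 2a->1: ok.
cb: 2b undefined. 2b->0: no, cba/a meet in 1. 2b->1: no, acb/a meet in 1. 2b->2: no, acb/ac meet in 2. 2b->3: ok.
cc: 2c undefined. 2c->0: no, b/bbcc meet in 0. 2c->1: ok.
aab: 3b undefined. 3b->0: no, b/aabb meet in 0. 3b->1: no, cbbc/ac meet in 2. 3b->2: no, acb/aabb meet in 3. 3b->3: no, acb/aabb meet in 3. Open state 4: 3b->4.
cba: 3a undefined. 3a->0: ok.
cbc: 3c undefined. 3c->0: ok.
aaba: 4a undefined. 4a->0: ok.
aabb: 4b undefined. 4b->0: no, b/aabb meet in 0. 4b->1: ok.
cbbc: 4c undefined. 4c->0: ok.
All examples now run through 5 states with every (state, symbol) defined. Accept strings end in {0,3,4}, Reject strings end in {1,2}; accept={0,3,4}.

states=5 start=0 accept={0,3,4} delta: 0a->1 0b->0 0c->2 1a->3 1b->1 1c->2 2a->1 2b->3 2c->1 3a->0 3b->4 3c->0 4a->0 4b->1 4c->0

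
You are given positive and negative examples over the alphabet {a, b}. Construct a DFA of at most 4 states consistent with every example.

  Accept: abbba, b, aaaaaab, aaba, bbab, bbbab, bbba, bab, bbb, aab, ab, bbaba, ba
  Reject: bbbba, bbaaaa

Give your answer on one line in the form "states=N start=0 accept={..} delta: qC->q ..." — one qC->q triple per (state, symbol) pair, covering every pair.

Fold the examples into a partial DFA from state 0: repeatedly fix the first undefined (state, symbol) met by the shortest-then-alphabetical prefix, trying targets in increasing order and rejecting any under which an Accept and a Reject string meet in one state with the same remainder; add a state when all current targets are rejected. Accepting states are where Accept strings end.
a: 0a undefined. 0a->0: ok.
b: 0b undefined. 0b->0: no, abbba/bbbba meet in 0. Open state 1: 0b->1.
ba: 1a undefined. 1a->0: ok.
bb: 1b undefined. 1b->0: no, abbba/bbbba meet in 0. 1b->1: no, abbba/bbbba meet in 0. Open state 2: 1b->2.
bba: 2a undefined. 2a->0: no, aaba/bbaaaa meet in 0. 2a->1: no, aaba/bbaaaa meet in 0. 2a->2: ok.
bbb: 2b undefined. 2b->0: no, abbba/bbbba meet in 0. 2b->1: ok.
All examples now run through 3 states with every (state, symbol) defined. Accept strings end in {0,1}, Reject strings end in {2}; accept={0,1}.

states=3 start=0 accept={0,1} delta: 0a->0 0b->1 1a->0 1b->2 2a->2 2b->1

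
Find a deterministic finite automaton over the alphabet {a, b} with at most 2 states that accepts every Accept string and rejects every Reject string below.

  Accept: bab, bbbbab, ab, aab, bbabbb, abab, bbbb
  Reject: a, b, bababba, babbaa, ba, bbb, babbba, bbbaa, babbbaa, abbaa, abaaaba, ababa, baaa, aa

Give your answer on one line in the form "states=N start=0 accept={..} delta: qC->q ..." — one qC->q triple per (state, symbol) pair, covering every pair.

states=2 start=0 accept={0} delta: 0a->1 0b->1 1a->1 1b->0

Fold the examples into a partial DFA from state 0: repeatedly fix the first undefined (state, symbol) met by the shortest-then-alphabetical prefix, trying targets in increasing order and rejecting any under which an Accept and a Reject string meet in one state with the same remainder; add a state when all current targets are rejected. Accepting states are where Accept strings end.
a: 0a undefined. 0a->0: no, ab/b meet in 0 with "b" left. Open state 1: 0a->1.
b: 0b undefined. 0b->0: no, bbbb/b meet in 0. 0b->1: ok.
aa: 1a undefined. 1a->0: no, bab/a meet in 1. 1a->1: ok.
ab: 1b undefined. 1b->0: ok.
All examples now run through 2 states with every (state, symbol) defined. Accept strings end in {0}, Reject strings end in {1}; accept={0}.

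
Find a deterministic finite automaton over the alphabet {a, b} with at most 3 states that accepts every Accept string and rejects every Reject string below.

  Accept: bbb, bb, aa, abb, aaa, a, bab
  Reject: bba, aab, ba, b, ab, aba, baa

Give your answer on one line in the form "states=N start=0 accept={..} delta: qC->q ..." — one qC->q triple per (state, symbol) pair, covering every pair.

states=3 start=0 accept={0,2} delta: 0a->0 0b->1 1a->1 1b->2 2a->1 2b->0

State merging on the prefix tree: take the shortest (then alphabetical) example prefix whose next move is undefined and point that move at state 0, else 1, else 2, ...; a target is out if some Accept/Reject pair would then sit in one state with the same input left (inseparable). If every existing state is out, open a new one.
a: 0a undefined. 0a->0: ok.
b: 0b undefined. 0b->0: no, bbb/bba meet in 0. Open state 1: 0b->1.
ba: 1a undefined. 1a->0: no, aa/ba meet in 0. 1a->1: ok.
bb: 1b undefined. 1b->0: no, bbb/aab meet in 1. 1b->1: no, bbb/bba meet in 1. Open state 2: 1b->2.
bba: 2a undefined. 2a->0: no, aa/bba meet in 0. 2a->1: ok.
bbb: 2b undefined. 2b->0: ok.
All examples now run through 3 states with every (state, symbol) defined. Accept strings end in {0,2}, Reject strings end in {1}; accept={0,2}.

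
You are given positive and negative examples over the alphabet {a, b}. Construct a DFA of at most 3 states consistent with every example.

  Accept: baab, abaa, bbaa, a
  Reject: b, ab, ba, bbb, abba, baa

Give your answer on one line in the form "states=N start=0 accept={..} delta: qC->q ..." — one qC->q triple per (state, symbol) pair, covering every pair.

Grow the machine one transition at a time. Run the examples from 0; the earliest place one falls off (shortest prefix, ties alphabetical) gets sent to the lowest-numbered state that keeps every Accept/Reject pair distinguishable — a pair clashes when both reach the same state with identical unread suffix — and to a fresh state only if none does.
a: 0a undefined. 0a->0: no, abaa/baa meet in 0 with "baa" left. Open state 1: 0a->1.
b: 0b undefined. 0b->0: no, bbaa/baa meet in 1 with "a" left. 0b->1: no, a/b meet in 1. Open state 2: 0b->2.
ab: 1b undefined. 1b->0: ok.
ba: 2a undefined. 2a->0: no, baab/ab meet in 0. 2a->1: no, abaa/baa meet in 1 with "a" left. 2a->2: ok.
bb: 2b undefined. 2b->0: no, baab/ab meet in 0. 2b->1: ok.
bba: 1a undefined. 1a->0: no, abaa/ab meet in 0. 1a->1: ok.
All examples now run through 3 states with every (state, symbol) defined. Accept strings end in {1}, Reject strings end in {0,2}; accept={1}.

states=3 start=0 accept={1} delta: 0a->1 0b->2 1a->1 1b->0 2a->2 2b->1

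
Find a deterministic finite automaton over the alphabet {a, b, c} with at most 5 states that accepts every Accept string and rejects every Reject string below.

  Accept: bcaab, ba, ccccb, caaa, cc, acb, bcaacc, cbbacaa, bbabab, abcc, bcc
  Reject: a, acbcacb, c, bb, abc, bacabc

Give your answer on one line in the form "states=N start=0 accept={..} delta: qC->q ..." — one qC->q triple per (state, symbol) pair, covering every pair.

Fold the examples into a partial DFA from state 0: repeatedly fix the first undefined (state, symbol) met by the shortest-then-alphabetical prefix, trying targets in increasing order and rejecting any under which an Accept and a Reject string meet in one state with the same remainder; add a state when all current targets are rejected. Accepting states are where Accept strings end.
a: 0a undefined. 0a->0: ok.
b: 0b undefined. 0b->0: no, ba/a meet in 0. Open state 1: 0b->1.
c: 0c undefined. 0c->0: no, caaa/a meet in 0. 0c->1: no, cc/abc meet in 1 with "c" left. Open state 2: 0c->2.
ba: 1a undefined. 1a->0: no, ba/a meet in 0. 1a->1: ok.
bb: 1b undefined. 1b->0: no, bbabab/a meet in 0. 1b->1: no, ba/bb meet in 1. 1b->2: ok.
bc: 1c undefined. 1c->0: no, abcc/c meet in 2. 1c->1: no, bcaab/c meet in 2. 1c->2: ok.
ca: 2a undefined. 2a->0: no, caaa/a meet in 0. 2a->1: no, bcaab/c meet in 2. 2a->2: no, caaa/c meet in 2. Open state 3: 2a->3.
cb: 2b undefined. 2b->0: no, acb/a meet in 0. 2b->1: ok.
cc: 2c undefined. 2c->0: no, cc/a meet in 0. 2c->1: no, ccccb/c meet in 2. 2c->2: no, cc/c meet in 2. 2c->3: ok.
caa: 3a undefined. 3a->0: no, caaa/a meet in 0. 3a->1: no, bcaab/c meet in 2. 3a->2: ok.
ccc: 3c undefined. 3c->0: no, bcaab/acbcacb meet in 1. 3c->1: ok.
bbab: 3b undefined. 3b->0: ok.
All examples now run through 4 states with every (state, symbol) defined. Accept strings end in {1,3}, Reject strings end in {0,2}; accept={1,3}.

states=4 start=0 accept={1,3} delta: 0a->0 0b->1 0c->2 1a->1 1b->2 1c->2 2a->3 2b->1 2c->3 3a->2 3b->0 3c->1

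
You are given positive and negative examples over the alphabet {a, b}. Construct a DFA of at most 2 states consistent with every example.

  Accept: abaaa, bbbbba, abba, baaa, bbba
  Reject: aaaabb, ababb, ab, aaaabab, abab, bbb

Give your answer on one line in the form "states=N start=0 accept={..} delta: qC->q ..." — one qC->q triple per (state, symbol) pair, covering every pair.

states=2 start=0 accept={0} delta: 0a->0 0b->1 1a->0 1b->1

Grow the machine one transition at a time. Run the examples from 0; the earliest place one falls off (shortest prefix, ties alphabetical) gets sent to the lowest-numbered state that keeps every Accept/Reject pair distinguishable — a pair clashes when both reach the same state with identical unread suffix — and to a fresh state only if none does.
a: 0a undefined. 0a->0: ok.
b: 0b undefined. 0b->0: no, abaaa/aaaabb meet in 0. Open state 1: 0b->1.
ba: 1a undefined. 1a->0: ok.
bb: 1b undefined. 1b->0: no, abaaa/aaaabb meet in 0. 1b->1: ok.
All examples now run through 2 states with every (state, symbol) defined. Accept strings end in {0}, Reject strings end in {1}; accept={0}.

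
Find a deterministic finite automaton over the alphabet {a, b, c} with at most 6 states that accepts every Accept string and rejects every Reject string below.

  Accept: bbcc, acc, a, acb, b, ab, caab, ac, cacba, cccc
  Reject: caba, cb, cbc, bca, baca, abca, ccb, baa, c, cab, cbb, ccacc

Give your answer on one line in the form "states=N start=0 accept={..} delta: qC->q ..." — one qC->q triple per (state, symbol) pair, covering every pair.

states=5 start=0 accept={0,1,4} delta: 0a->1 0b->0 0c->2 1a->2 1b->0 1c->1 2a->3 2b->3 2c->4 3a->0 3b->2 3c->2 4a->2 4b->2 4c->2

Fold the examples into a partial DFA from state 0: repeatedly fix the first undefined (state, symbol) met by the shortest-then-alphabetical prefix, trying targets in increasing order and rejecting any under which an Accept and a Reject string meet in one state with the same remainder; add a state when all current targets are rejected. Accepting states are where Accept strings end.
a: 0a undefined. 0a->0: no, acb/cb meet in 0 with "cb" left. Open state 1: 0a->1.
b: 0b undefined. 0b->0: ok.
c: 0c undefined. 0c->0: no, bbcc/cb meet in 0. 0c->1: no, a/c meet in 1. Open state 2: 0c->2.
ab: 1b undefined. 1b->0: ok.
ac: 1c undefined. 1c->0: no, acc/c meet in 2. 1c->1: ok.
ca: 2a undefined. 2a->0: no, acc/caba meet in 1. 2a->1: no, acc/caba meet in 1. 2a->2: no, caab/cb meet in 2 with "b" left. Open state 3: 2a->3.
cb: 2b undefined. 2b->0: no, acb/cb meet in 0. 2b->1: no, acc/cb meet in 1. 2b->2: no, bbcc/cbc meet in 2 with "c" left. 2b->3: ok.
cc: 2c undefined. 2c->0: no, bbcc/ccb meet in 0. 2c->1: no, acb/ccb meet in 0. 2c->2: no, bbcc/c meet in 2. 2c->3: no, bbcc/cb meet in 3. Open state 4: 2c->4.
baa: 1a undefined. 1a->0: no, acb/baca meet in 0. 1a->1: no, acc/baca meet in 1. 1a->2: ok.
caa: 3a undefined. 3a->0: ok.
cab: 3b undefined. 3b->0: no, acc/caba meet in 1. 3b->1: no, acc/cab meet in 1. 3b->2: ok.
cac: 3c undefined. 3c->0: no, acb/cbc meet in 0. 3c->1: no, acc/cbc meet in 1. 3c->2: ok.
cca: 4a undefined. 4a->0: no, bbcc/ccacc meet in 4. 4a->1: no, acc/ccacc meet in 1. 4a->2: ok.
ccb: 4b undefined. 4b->0: no, acb/ccb meet in 0. 4b->1: no, acc/ccb meet in 1. 4b->2: ok.
ccc: 4c undefined. 4c->0: no, acb/ccacc meet in 0. 4c->1: no, acc/ccacc meet in 1. 4c->2: ok.
All examples now run through 5 states with every (state, symbol) defined. Accept strings end in {0,1,4}, Reject strings end in {2,3}; accept={0,1,4}.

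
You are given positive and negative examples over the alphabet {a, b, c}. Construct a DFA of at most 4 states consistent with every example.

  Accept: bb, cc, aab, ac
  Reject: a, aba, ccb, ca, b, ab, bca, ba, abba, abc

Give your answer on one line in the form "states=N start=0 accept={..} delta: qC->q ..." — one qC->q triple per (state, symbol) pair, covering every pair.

Grow the machine one transition at a time. Run the examples from 0; the earliest place one falls off (shortest prefix, ties alphabetical) gets sent to the lowest-numbered state that keeps every Accept/Reject pair distinguishable — a pair clashes when both reach the same state with identical unread suffix — and to a fresh state only if none does.
a: 0a undefined. 0a->0: no, aab/b meet in 0 with "b" left. Open state 1: 0a->1.
b: 0b undefined. 0b->0: no, bb/b meet in 0. 0b->1: no, bb/ab meet in 1 with "b" left. Open state 2: 0b->2.
c: 0c undefined. 0c->0: ok.
aa: 1a undefined. 1a->0: no, aab/ccb meet in 2. 1a->1: no, aab/ab meet in 1 with "b" left. 1a->2: ok.
ab: 1b undefined. 1b->0: no, cc/ab meet in 0. 1b->1: no, ac/abc meet in 1 with "c" left. 1b->2: ok.
ac: 1c undefined. 1c->0: ok.
ba: 2a undefined. 2a->0: no, cc/aba meet in 0. 2a->1: ok.
bb: 2b undefined. 2b->0: ok.
bc: 2c undefined. 2c->0: no, bb/abc meet in 0. 2c->1: ok.
All examples now run through 3 states with every (state, symbol) defined. Accept strings end in {0}, Reject strings end in {1,2}; accept={0}.

states=3 start=0 accept={0} delta: 0a->1 0b->2 0c->0 1a->2 1b->2 1c->0 2a->1 2b->0 2c->1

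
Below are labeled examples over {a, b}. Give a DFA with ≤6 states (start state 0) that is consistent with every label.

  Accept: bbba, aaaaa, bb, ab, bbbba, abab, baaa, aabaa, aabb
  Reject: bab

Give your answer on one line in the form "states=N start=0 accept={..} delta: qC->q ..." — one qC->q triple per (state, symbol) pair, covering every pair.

Fold the examples into a partial DFA from state 0: repeatedly fix the first undefined (state, symbol) met by the shortest-then-alphabetical prefix, trying targets in increasing order and rejecting any under which an Accept and a Reject string meet in one state with the same remainder; add a state when all current targets are rejected. Accepting states are where Accept strings end.
a: 0a undefined. 0a->0: no, abab/bab meet in 0 with "bab" left. Open state 1: 0a->1.
b: 0b undefined. 0b->0: no, ab/bab meet in 1 with "b" left. 0b->1: ok.
aa: 1a undefined. 1a->0: no, aaaaa/bab meet in 1. 1a->1: no, bb/bab meet in 1 with "b" left. Open state 2: 1a->2.
ab: 1b undefined. 1b->0: ok.
aaa: 2a undefined. 2a->0: ok.
aab: 2b undefined. 2b->0: no, bb/bab meet in 0. 2b->1: no, bbbba/bab meet in 1. 2b->2: no, bbba/bab meet in 2. Open state 3: 2b->3.
aaba: 3a undefined. 3a->0: ok.
aabb: 3b undefined. 3b->0: ok.
All examples now run through 4 states with every (state, symbol) defined. Accept strings end in {0,1,2}, Reject strings end in {3}; accept={0,1,2}.

states=4 start=0 accept={0,1,2} delta: 0a->1 0b->1 1a->2 1b->0 2a->0 2b->3 3a->0 3b->0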